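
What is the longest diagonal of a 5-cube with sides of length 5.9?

||(5.9,5.9,...,5.9)|| = √(5)·5.9 ≈ 13.1928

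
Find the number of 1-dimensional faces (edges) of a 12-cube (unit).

Each of the 2^12 = 4096 vertices has degree 12; total edges = 12·2^12/2 = 24576.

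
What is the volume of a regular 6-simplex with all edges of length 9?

V = (9^6 / 6!) · √((6+1) / 2^6) ≈ 244.108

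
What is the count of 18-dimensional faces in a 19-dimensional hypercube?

Choose 18 of 19 axes to span the face (C(19,18) = 19 ways), then fix each of the remaining 1 coordinate at one of its two extreme values (2^1 = 2 ways): 19·2 = 38.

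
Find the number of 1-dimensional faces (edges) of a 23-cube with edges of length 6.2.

Number of 1-faces = C(23,1)·2^(23-1) = 23·4194304 = 96468992.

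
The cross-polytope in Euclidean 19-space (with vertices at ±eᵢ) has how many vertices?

Number of vertices = 2n = 38.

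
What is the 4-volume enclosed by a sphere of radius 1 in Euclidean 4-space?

Volume = π^{4/2}·(1)^4/Γ(3) = π^2/2 ≈ 4.9348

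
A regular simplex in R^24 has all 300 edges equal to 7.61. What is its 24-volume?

For a regular n-simplex with edge a, V = (a^n / n!)·√((n+1)/2^n). With a=7.61, n=24: V ≈ 2.79986e-06.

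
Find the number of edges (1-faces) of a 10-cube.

Number of 1-faces = C(10,1) · 2^(10-1) = 10 · 512 = 5120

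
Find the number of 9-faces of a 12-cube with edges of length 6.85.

f_9(12-cube) = (12 choose 9) · 2^3 = 1760.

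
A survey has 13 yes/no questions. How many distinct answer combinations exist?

The 13-cube has 2^13 = 8192 vertices.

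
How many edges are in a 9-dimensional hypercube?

An n-cube has C(n,k)·2^(n-k) k-faces. Here C(9,1)·2^8 = 9·256 = 2304.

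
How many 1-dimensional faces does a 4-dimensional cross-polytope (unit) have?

f_1(4-orthoplex) = 2^2 · (4 choose 2) = 24.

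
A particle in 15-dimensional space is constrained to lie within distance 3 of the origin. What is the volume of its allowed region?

Volume = π^{15/2}·(3)^15/Γ(17/2) = 45349632·π^7/25025 ≈ 5.47329e+06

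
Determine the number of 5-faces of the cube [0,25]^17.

Number of 5-faces = C(17,5) · 2^(17-5) = 6188 · 4096 = 25346048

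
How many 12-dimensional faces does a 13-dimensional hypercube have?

Number of 12-faces = C(13,12) · 2^(13-12) = 13 · 2 = 26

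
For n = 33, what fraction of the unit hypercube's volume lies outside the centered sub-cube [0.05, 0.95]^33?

Shell fraction = 1 - (1-0.1)^33 ≈ 0.969097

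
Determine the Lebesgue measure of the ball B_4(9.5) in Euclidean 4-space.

Volume = π^{4/2}·(9.5)^4/Γ(3) = 130321·π^2/32 ≈ 40194.3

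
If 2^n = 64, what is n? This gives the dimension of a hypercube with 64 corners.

2^n = 64 ⇒ n = log_2(64) = 6.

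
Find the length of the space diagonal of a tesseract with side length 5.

The space diagonal of an n-cube of side s is s√n. Here 5·√4 = 10.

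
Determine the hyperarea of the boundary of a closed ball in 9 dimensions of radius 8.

S_9(8) = 2·π^(9/2)·(8)^8 / Γ(9/2) = 536870912·π^4/105 ≈ 4.98058e+08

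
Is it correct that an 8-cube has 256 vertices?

True. The 8-cube has 2^8 = 256 vertices.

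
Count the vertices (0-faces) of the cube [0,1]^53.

An n-cube has 2^n vertices; for n = 53 that is 2^53 = 9007199254740992.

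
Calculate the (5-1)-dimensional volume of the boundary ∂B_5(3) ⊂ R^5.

The surface area of an n-ball is 2π^(n/2) r^(n-1) / Γ(n/2). For n=5, r=3: 216·π^2 ≈ 2131.83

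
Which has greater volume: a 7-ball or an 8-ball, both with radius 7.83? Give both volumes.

V_7(7.83) ≈ 8.52536e+06. V_8(7.83) ≈ 5.73433e+07. The 8-ball is larger.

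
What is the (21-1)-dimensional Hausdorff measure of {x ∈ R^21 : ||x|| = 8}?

S = n·V_n(r)/r = 21·V_21(8)/8 (volume-to-surface relation), giving 2361183241434822606848·π^10/654729075 ≈ 3.37728e+17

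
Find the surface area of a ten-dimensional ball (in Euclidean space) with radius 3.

The surface area of an n-ball is 2π^(n/2) r^(n-1) / Γ(n/2). For n=10, r=3: 6561·π^5/4 ≈ 501949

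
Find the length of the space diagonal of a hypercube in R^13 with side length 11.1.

d = √(11.1² + 11.1² + ... + 11.1²) [13 terms] = √(13·11.1²) = 11.1√13 ≈ 40.0216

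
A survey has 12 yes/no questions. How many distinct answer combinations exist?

An n-cube has 2^n vertices; for n = 12 that is 2^12 = 4096.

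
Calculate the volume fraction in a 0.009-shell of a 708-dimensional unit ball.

V(inner)/V(outer) = ((1-0.009)/1)^708 ≈ 0.00166, so the shell fraction is 0.99834.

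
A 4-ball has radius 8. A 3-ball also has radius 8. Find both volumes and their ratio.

V_4(8) ≈ 20212.9. V_3(8) ≈ 2144.66. Ratio V_4/V_3 ≈ 9.425.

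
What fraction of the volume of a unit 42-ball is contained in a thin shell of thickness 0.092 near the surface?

Shell fraction = 1 - (1-0.092)^42 ≈ 0.982638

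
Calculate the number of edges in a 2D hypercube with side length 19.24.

Each of the 2^2 = 4 vertices has degree 2; total edges = 2·2^2/2 = 4.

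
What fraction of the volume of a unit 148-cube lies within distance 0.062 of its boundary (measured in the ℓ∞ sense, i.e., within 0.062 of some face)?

Shell fraction = 1 - (1-0.124)^148 ≈ 0.9999999969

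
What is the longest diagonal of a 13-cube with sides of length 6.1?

Diagonal = √13 · 6.1 ≈ 21.9939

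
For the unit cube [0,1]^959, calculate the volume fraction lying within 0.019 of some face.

1 - (1 - 2·0.019)^959 = 1 - 0.962^959 ≈ 1 - 7.326e-17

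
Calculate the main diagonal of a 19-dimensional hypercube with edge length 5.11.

Diagonal = √19 · 5.11 ≈ 22.274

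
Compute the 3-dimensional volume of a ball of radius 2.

V = 32·π/3 ≈ 33.5103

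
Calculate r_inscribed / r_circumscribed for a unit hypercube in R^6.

Ratio = (s/2)/(s√6/2) = 6^(-1/2) ≈ 0.408248.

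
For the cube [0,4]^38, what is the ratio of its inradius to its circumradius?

r_in = 4/2 (half the side); r_out = 4√38/2 (half the diagonal). Ratio = 1/√38 ≈ 0.162221.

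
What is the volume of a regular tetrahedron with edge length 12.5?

Volume = (√2/12) · 12.5³ = 230.178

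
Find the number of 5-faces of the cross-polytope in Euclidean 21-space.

An n-cross-polytope has 2^(k+1)·C(n,k+1) k-faces. Here 2^6·C(21,6) = 64·54264 = 3472896.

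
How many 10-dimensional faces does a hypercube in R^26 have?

f_10(26-cube) = (26 choose 10) · 2^16 = 348109864960.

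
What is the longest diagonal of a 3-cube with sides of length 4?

Diagonal = √3 · 4 ≈ 6.9282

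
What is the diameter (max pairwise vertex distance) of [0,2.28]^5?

The space diagonal of an n-cube of side s is s√n. Here 2.28·√5 ≈ 5.09823.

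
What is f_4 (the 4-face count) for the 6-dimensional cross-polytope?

An n-cross-polytope has 2^(k+1)·C(n,k+1) k-faces. Here 2^5·C(6,5) = 32·6 = 192.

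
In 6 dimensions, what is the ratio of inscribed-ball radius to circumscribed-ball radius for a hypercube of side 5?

r_in = 5/2 (half the side); r_out = 5√6/2 (half the diagonal). Ratio = 1/√6 ≈ 0.408248.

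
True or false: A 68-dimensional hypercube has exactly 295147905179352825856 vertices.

True. The 68-cube has 2^68 = 295147905179352825856 vertices.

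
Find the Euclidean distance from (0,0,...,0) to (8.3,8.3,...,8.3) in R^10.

||(8.3,8.3,...,8.3)|| = √(10)·8.3 ≈ 26.2469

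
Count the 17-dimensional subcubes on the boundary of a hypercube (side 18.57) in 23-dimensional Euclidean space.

f_17(23-cube) = (23 choose 17) · 2^6 = 6460608.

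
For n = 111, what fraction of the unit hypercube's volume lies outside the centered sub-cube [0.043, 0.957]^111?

Shell fraction = 1 - (1-0.086)^111 ≈ 0.999954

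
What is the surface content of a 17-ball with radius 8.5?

S = n·V_n(r)/r = 17·V_17(8.5)/8.5 (volume-to-surface relation), giving 48661191875666868481·π^8/259459200 ≈ 1.77956e+15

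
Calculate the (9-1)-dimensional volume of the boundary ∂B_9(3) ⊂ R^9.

S = n·V_n(r)/r = 9·V_9(3)/3 (volume-to-surface relation), giving 69984·π^4/35 ≈ 194774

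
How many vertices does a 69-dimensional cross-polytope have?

The vertices are ±e_1, ..., ±e_69, so there are 2·69 = 138.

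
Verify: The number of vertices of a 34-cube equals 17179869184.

True. The 34-cube has 2^34 = 17179869184 vertices.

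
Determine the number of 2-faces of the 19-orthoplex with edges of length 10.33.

Number of 2-faces = 2^(2+1) · C(19,2+1) = 8 · 969 = 7752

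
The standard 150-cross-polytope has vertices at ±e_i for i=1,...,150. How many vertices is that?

The vertices are ±e_1, ..., ±e_150, so there are 2·150 = 300.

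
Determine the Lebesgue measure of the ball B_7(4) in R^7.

V_7(4) = π^(7/2) · (4)^7 / Γ(7/2 + 1) = 262144·π^3/105 ≈ 77410.6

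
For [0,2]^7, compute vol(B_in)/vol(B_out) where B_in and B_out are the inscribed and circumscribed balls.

V_in / V_out = (r_in/r_out)^7 = (1/√7)^7 = 7^(-7/2) ≈ 0.00110194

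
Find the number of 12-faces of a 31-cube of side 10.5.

f_12(31-cube) = (31 choose 12) · 2^19 = 73987797811200.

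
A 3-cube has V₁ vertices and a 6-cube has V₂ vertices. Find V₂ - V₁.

V₁ = 2^3 = 8. V₂ = 2^6 = 64. V₂ - V₁ = 56.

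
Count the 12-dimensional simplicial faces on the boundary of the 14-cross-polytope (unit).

Each 12-face is the convex hull of 13 vertices, one chosen as ±e_i from each of 13 distinct axes: 2^13·C(14,13) = 114688.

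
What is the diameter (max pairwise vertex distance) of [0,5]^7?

Diagonal = √7 · 5 ≈ 13.2288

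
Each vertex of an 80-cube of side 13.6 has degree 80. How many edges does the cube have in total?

Each of the 2^80 = 1208925819614629174706176 vertices has degree 80; total edges = 80·2^80/2 = 48357032784585166988247040.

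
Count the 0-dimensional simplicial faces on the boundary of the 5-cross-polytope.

Number of 0-faces = 2^(0+1) · C(5,0+1) = 2 · 5 = 10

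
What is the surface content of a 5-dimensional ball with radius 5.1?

The surface area of an n-ball is 2π^(n/2) r^(n-1) / Γ(n/2). For n=5, r=5.1: 17805.3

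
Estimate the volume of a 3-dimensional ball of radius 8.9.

Volume = π^{3/2}·(8.9)^3/Γ(5/2) ≈ 2952.97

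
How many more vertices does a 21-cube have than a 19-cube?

The 21-cube has 2^21 = 2097152 vertices. The 19-cube has 2^19 = 524288 vertices. Difference: 2097152 - 524288 = 1572864.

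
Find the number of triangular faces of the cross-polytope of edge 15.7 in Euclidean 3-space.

f_2(3-orthoplex) = 2^3 · (3 choose 3) = 8.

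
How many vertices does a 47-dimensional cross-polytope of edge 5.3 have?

The 47-dimensional cross-polytope has 2n = 2·47 = 94 vertices.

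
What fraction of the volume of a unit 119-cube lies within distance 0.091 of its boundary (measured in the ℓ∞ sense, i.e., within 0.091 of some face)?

The inner cube has side 1-2·0.091 = 0.818 and volume (0.818)^119 ≈ 4.146e-11, so the shell holds 1 - 4.146e-11 of the volume.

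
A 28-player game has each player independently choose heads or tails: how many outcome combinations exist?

An n-cube has 2^n vertices; for n = 28 that is 2^28 = 268435456.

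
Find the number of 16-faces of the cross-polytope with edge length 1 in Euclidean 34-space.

Each 16-face is the convex hull of 17 vertices, one chosen as ±e_i from each of 17 distinct axes: 2^17·C(34,17) = 305870434467840.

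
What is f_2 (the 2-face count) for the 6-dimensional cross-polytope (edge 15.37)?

Number of 2-faces = 2^(2+1) · C(6,2+1) = 8 · 20 = 160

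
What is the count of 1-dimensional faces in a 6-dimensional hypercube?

Choose 1 of 6 axes to span the face (C(6,1) = 6 ways), then fix each of the remaining 5 coordinates at one of its two extreme values (2^5 = 32 ways): 6·32 = 192.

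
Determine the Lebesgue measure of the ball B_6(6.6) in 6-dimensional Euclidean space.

The n-ball volume is π^(n/2)·r^n/Γ(n/2+1). With n=6, r=6.6: V ≈ 427132.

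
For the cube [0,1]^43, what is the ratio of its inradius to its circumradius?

r_in = 1/2 (half the side); r_out = 1√43/2 (half the diagonal). Ratio = 1/√43 ≈ 0.152499.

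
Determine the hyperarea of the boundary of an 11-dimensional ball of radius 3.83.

The surface area of an n-ball is 2π^(n/2) r^(n-1) / Γ(n/2). For n=11, r=3.83: 1.40762e+07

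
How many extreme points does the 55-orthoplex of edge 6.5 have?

Number of vertices = 2n = 110.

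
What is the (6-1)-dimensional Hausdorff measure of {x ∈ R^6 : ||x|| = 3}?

The surface area of an n-ball is 2π^(n/2) r^(n-1) / Γ(n/2). For n=6, r=3: 243·π^3 ≈ 7534.53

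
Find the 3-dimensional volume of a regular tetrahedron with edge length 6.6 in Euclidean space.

Volume = (√2/12) · 6.6³ = 33.8817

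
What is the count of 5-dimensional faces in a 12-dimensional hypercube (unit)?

f_5(12-cube) = (12 choose 5) · 2^7 = 101376.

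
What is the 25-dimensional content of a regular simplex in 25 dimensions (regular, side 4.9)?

Volume = 4.9^25 · √(26/2^25) / 25! ≈ 1.02063e-11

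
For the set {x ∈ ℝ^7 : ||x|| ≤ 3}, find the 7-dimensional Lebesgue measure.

V_7(3) = π^(7/2) · (3)^7 / Γ(7/2 + 1) = 11664·π^3/35 ≈ 10333.1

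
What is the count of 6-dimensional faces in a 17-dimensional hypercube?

Number of 6-faces = C(17,6) · 2^(17-6) = 12376 · 2048 = 25346048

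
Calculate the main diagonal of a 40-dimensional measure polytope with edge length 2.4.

d = √(2.4² + 2.4² + ... + 2.4²) [40 terms] = √(40·2.4²) = 2.4√40 ≈ 15.1789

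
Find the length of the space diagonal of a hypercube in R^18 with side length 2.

Diagonal = √18 · 2 ≈ 8.48528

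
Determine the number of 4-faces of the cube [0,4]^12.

An n-cube has C(n,k)·2^(n-k) k-faces. Here C(12,4)·2^8 = 495·256 = 126720.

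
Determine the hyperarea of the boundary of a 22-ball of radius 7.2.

The surface area of an n-ball is 2π^(n/2) r^(n-1) / Γ(n/2). For n=22, r=7.2: 1.63643e+17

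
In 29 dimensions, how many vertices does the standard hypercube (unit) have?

Number of vertices = 2^29 = 536870912.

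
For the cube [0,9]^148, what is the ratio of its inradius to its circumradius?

r_in / r_out = (9/2) / (9√148/2) = 1/√148 ≈ 0.0821995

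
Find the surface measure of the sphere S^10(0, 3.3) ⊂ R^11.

S = n·V_n(r)/r = 11·V_11(3.3)/3.3 (volume-to-surface relation), giving 3.17422e+06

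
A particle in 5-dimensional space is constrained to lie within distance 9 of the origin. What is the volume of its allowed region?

The n-ball volume is π^(n/2)·r^n/Γ(n/2+1). With n=5, r=9: V = 157464·π^2/5 ≈ 310821.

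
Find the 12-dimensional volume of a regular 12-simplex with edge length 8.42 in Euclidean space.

For a regular n-simplex with edge a, V = (a^n / n!)·√((n+1)/2^n). With a=8.42, n=12: V ≈ 14.9348.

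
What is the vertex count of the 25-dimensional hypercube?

The 25-cube has 2^25 = 33554432 vertices.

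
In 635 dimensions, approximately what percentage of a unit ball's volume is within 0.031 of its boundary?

1 - (1-0.031)^635 ≈ 0.9999999979 ≈ (100 - 2.07e-07)%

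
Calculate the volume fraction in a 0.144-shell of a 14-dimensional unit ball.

Shell fraction = 1 - (1-0.144)^14 ≈ 0.886595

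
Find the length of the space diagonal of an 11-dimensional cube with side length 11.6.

The space diagonal of an n-cube of side s is s√n. Here 11.6·√11 ≈ 38.4728.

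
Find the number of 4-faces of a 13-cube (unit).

An n-cube has C(n,k)·2^(n-k) k-faces. Here C(13,4)·2^9 = 715·512 = 366080.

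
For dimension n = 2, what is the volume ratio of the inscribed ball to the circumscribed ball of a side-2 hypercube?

V_in/V_out = n^(-n/2) = 2^(-2/2) ≈ 0.5.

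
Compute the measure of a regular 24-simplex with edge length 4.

For a regular n-simplex with edge a, V = (a^n / n!)·√((n+1)/2^n). With a=4, n=24: V ≈ 5.53789e-13.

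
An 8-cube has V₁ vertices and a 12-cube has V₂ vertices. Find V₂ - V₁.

V₁ = 2^8 = 256. V₂ = 2^12 = 4096. V₂ - V₁ = 3840.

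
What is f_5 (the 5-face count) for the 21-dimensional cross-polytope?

f_5(21-orthoplex) = 2^6 · (21 choose 6) = 3472896.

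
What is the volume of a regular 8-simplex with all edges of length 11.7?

V = (11.7^8 / 8!) · √((8+1) / 2^8) ≈ 1632.93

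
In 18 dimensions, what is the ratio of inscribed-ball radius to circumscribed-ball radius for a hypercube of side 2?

Ratio = (s/2)/(s√18/2) = 18^(-1/2) ≈ 0.235702.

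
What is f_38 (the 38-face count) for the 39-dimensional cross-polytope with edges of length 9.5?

An n-cross-polytope has 2^(k+1)·C(n,k+1) k-faces. Here 2^39·C(39,39) = 549755813888·1 = 549755813888.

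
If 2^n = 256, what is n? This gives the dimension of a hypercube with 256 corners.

2^n = 256 ⇒ n = log_2(256) = 8.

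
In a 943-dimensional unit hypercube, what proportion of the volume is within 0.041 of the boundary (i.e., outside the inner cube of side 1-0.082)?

The inner cube has side 1-2·0.041 = 0.918 and volume (0.918)^943 ≈ 9.134e-36, so the shell holds 1 - 9.134e-36 of the volume.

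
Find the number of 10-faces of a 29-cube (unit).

Choose 10 of 29 axes to span the face (C(29,10) = 20030010 ways), then fix each of the remaining 19 coordinates at one of its two extreme values (2^19 = 524288 ways): 20030010·524288 = 10501493882880.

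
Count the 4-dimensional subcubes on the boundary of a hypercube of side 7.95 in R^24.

f_4(24-cube) = (24 choose 4) · 2^20 = 11142168576.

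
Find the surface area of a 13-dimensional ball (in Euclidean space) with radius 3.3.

The surface area of an n-ball is 2π^(n/2) r^(n-1) / Γ(n/2). For n=13, r=3.3: 1.97448e+07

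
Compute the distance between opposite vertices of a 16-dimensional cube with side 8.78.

d = √(8.78² + 8.78² + ... + 8.78²) [16 terms] = √(16·8.78²) = 8.78√16 = 35.12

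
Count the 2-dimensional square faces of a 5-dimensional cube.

Number of 2-faces = C(5,2) · 2^(5-2) = 10 · 8 = 80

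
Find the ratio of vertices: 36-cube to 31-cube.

The 36-cube has 2^36 = 68719476736 vertices. The 31-cube has 2^31 = 2147483648 vertices. Ratio: 68719476736/2147483648 = 32.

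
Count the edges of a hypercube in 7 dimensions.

An n-cube has n·2^(n-1) edges. With n = 7: 7·64 = 448.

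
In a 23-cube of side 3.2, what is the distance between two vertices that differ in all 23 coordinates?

d = √(3.2² + 3.2² + ... + 3.2²) [23 terms] = √(23·3.2²) = 3.2√23 ≈ 15.3467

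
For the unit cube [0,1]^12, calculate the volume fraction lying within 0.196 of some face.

Shell fraction = 1 - (1-0.392)^12 ≈ 0.997448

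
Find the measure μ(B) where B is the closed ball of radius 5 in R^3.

The n-ball volume is π^(n/2)·r^n/Γ(n/2+1). With n=3, r=5: V = 500·π/3 ≈ 523.599.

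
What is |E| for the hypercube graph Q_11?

The 11-cube has n·2^(n-1) = 11·2^10 = 11·1024 = 11264 edges.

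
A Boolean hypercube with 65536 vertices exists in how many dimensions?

2^n = 65536 ⇒ n = log_2(65536) = 16.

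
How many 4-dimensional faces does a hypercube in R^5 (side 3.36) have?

Choose 4 of 5 axes to span the face (C(5,4) = 5 ways), then fix each of the remaining 1 coordinate at one of its two extreme values (2^1 = 2 ways): 5·2 = 10.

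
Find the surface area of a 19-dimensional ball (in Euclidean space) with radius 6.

|∂B_19(6)| = 1283918464548864·π^9/425425 ≈ 8.99629e+13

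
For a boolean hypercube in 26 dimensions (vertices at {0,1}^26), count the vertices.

An n-cube has 2^n vertices; for n = 26 that is 2^26 = 67108864.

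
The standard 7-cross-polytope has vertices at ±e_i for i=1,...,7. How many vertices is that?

The vertices are ±e_1, ..., ±e_7, so there are 2·7 = 14.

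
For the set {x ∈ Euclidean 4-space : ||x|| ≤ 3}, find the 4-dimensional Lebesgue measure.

V = 81·π^2/2 ≈ 399.719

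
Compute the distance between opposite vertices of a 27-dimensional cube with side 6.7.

Diagonal = √27 · 6.7 ≈ 34.8142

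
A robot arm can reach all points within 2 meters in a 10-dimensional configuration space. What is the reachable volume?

V = 128·π^5/15 ≈ 2611.37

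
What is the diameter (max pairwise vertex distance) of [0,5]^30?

||(5,5,...,5)|| = √(30)·5 ≈ 27.3861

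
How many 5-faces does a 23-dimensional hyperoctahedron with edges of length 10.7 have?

Number of 5-faces = 2^(5+1) · C(23,5+1) = 64 · 100947 = 6460608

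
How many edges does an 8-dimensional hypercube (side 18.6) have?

Number of 1-faces = C(8,1)·2^(8-1) = 8·128 = 1024.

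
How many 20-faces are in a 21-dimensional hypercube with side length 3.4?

Choose 20 of 21 axes to span the face (C(21,20) = 21 ways), then fix each of the remaining 1 coordinate at one of its two extreme values (2^1 = 2 ways): 21·2 = 42.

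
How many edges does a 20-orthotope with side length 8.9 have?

Number of 1-faces = C(20,1)·2^(20-1) = 20·524288 = 10485760.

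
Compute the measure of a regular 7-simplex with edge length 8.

For a regular n-simplex with edge a, V = (a^n / n!)·√((n+1)/2^n). With a=8, n=7: V ≈ 104.025.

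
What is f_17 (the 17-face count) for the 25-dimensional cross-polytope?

f_17(25-orthoplex) = 2^18 · (25 choose 18) = 126012620800.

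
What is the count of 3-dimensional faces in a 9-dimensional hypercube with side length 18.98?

Number of 3-faces = C(9,3) · 2^(9-3) = 84 · 64 = 5376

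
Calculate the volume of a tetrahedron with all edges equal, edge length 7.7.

Volume = (√2/12) · 7.7³ = 53.8029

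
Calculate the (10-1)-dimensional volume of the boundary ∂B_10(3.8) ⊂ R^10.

|∂B_10(3.8)| ≈ 4.21328e+06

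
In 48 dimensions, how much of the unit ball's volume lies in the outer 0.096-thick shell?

Shell fraction = 1 - (1-0.096)^48 ≈ 0.992128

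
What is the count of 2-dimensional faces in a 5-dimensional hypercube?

f_2(5-cube) = (5 choose 2) · 2^3 = 80.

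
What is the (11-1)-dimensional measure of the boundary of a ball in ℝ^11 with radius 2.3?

S = n·V_n(r)/r = 11·V_11(2.3)/2.3 (volume-to-surface relation), giving 85857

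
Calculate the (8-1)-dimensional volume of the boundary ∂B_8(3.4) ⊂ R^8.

The surface area of an n-ball is 2π^(n/2) r^(n-1) / Γ(n/2). For n=8, r=3.4: 170542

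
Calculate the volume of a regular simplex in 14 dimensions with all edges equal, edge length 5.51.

Volume = 5.51^14 · √(15/2^14) / 14! ≈ 0.00825182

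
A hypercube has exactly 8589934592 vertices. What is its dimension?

n = log_2(8589934592) = 33.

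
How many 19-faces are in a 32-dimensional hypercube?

f_19(32-cube) = (32 choose 19) · 2^13 = 2845684531200.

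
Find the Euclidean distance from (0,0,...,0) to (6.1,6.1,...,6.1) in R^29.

||(6.1,6.1,...,6.1)|| = √(29)·6.1 ≈ 32.8495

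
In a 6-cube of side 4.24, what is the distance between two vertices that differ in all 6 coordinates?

Diagonal = √6 · 4.24 ≈ 10.3858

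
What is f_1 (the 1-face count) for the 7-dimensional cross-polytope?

An n-cross-polytope has 2^(k+1)·C(n,k+1) k-faces. Here 2^2·C(7,2) = 4·21 = 84.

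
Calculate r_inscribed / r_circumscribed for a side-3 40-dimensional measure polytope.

r_in / r_out = (3/2) / (3√40/2) = 1/√40 ≈ 0.158114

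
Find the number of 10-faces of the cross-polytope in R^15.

Number of 10-faces = 2^(10+1) · C(15,10+1) = 2048 · 1365 = 2795520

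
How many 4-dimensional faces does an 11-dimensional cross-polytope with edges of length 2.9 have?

Each 4-face is the convex hull of 5 vertices, one chosen as ±e_i from each of 5 distinct axes: 2^5·C(11,5) = 14784.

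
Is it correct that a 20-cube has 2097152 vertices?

False. The 20-cube has 2^20 = 1048576 vertices.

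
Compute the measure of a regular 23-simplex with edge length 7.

For a regular n-simplex with edge a, V = (a^n / n!)·√((n+1)/2^n). With a=7, n=23: V ≈ 1.79069e-06.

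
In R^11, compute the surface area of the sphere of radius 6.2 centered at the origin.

S = n·V_n(r)/r = 11·V_11(6.2)/6.2 (volume-to-surface relation), giving 1.73946e+09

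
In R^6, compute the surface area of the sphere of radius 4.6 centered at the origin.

The surface area of an n-ball is 2π^(n/2) r^(n-1) / Γ(n/2). For n=6, r=4.6: 63861.5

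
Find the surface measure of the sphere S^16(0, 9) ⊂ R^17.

S_17(9) = 2·π^(17/2)·(9)^16 / Γ(17/2) = 11712917736940032·π^8/25025 ≈ 4.44109e+15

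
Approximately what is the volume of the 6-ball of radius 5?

Volume = π^{6/2}·(5)^6/Γ(4) = 15625·π^3/6 ≈ 80745.5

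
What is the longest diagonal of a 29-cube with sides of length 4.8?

The space diagonal of an n-cube of side s is s√n. Here 4.8·√29 ≈ 25.8488.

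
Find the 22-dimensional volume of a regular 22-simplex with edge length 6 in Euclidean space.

V_22 = √(23) · 6^22 / (22! · 2^(22/2)) ≈ 2.74217e-07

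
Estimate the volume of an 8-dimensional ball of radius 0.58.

V_8(0.58) = π^(8/2) · (0.58)^8 / Γ(8/2 + 1) ≈ 0.0519771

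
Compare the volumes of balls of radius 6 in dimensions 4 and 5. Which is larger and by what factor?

V_4(6) ≈ 6395.5, V_5(6) ≈ 40931.2. The 5-ball is larger by a factor of 6.4.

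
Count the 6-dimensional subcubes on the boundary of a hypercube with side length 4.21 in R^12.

Number of 6-faces = C(12,6) · 2^(12-6) = 924 · 64 = 59136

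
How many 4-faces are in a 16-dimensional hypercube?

An n-cube has C(n,k)·2^(n-k) k-faces. Here C(16,4)·2^12 = 1820·4096 = 7454720.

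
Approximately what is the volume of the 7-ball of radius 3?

The n-ball volume is π^(n/2)·r^n/Γ(n/2+1). With n=7, r=3: V = 11664·π^3/35 ≈ 10333.1.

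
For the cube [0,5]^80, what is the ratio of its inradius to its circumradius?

Ratio = (s/2)/(s√80/2) = 80^(-1/2) ≈ 0.111803.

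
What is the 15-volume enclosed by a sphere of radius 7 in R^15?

V = 173625106649344·π^7/289575 ≈ 1.81093e+12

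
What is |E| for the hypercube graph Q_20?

An n-cube has n·2^(n-1) edges. With n = 20: 20·524288 = 10485760.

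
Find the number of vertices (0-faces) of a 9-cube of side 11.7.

An n-cube has C(n,k)·2^(n-k) k-faces. Here C(9,0)·2^9 = 1·512 = 512.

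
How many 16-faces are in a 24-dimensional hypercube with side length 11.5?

Number of 16-faces = C(24,16) · 2^(24-16) = 735471 · 256 = 188280576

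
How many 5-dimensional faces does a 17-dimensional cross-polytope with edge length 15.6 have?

Each 5-face is the convex hull of 6 vertices, one chosen as ±e_i from each of 6 distinct axes: 2^6·C(17,6) = 792064.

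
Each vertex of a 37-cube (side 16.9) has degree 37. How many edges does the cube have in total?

The 37-cube has n·2^(n-1) = 37·2^36 = 37·68719476736 = 2542620639232 edges.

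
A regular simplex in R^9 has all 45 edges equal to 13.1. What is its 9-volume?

V_9 = √(10) · 13.1^9 / (9! · 2^(9/2)) ≈ 4375.66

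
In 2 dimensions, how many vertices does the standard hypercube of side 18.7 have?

An n-cube has 2^n vertices; for n = 2 that is 2^2 = 4.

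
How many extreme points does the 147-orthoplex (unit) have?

Number of vertices = 2n = 294.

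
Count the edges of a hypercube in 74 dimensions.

Number of 1-faces = C(74,1)·2^(74-1) = 74·9444732965739290427392 = 698910239464707491627008.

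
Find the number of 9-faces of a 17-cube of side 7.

Choose 9 of 17 axes to span the face (C(17,9) = 24310 ways), then fix each of the remaining 8 coordinates at one of its two extreme values (2^8 = 256 ways): 24310·256 = 6223360.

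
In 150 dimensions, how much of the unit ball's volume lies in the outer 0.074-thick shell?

1 - (1-0.074)^150 ≈ 0.99999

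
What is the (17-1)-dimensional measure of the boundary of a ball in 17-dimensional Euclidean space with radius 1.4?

The surface area of an n-ball is 2π^(n/2) r^(n-1) / Γ(n/2). For n=17, r=1.4: 521.985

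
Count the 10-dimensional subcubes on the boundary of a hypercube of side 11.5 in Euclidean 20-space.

An n-cube has C(n,k)·2^(n-k) k-faces. Here C(20,10)·2^10 = 184756·1024 = 189190144.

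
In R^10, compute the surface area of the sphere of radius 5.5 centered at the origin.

S_10(5.5) = 2·π^(10/2)·(5.5)^9 / Γ(10/2) = 2357947691·π^5/6144 ≈ 1.17444e+08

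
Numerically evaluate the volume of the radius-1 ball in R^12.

V_12(1) = π^(12/2) · (1)^12 / Γ(12/2 + 1) = π^6/720 ≈ 1.33526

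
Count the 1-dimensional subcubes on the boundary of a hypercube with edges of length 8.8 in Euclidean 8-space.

Choose 1 of 8 axes to span the face (C(8,1) = 8 ways), then fix each of the remaining 7 coordinates at one of its two extreme values (2^7 = 128 ways): 8·128 = 1024.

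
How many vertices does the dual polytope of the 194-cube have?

The vertices are ±e_1, ..., ±e_194, so there are 2·194 = 388.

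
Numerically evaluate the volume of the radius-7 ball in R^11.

V = 18078415936·π^5/1485 ≈ 3.72549e+09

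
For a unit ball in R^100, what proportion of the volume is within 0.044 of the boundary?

Shell fraction = 1 - (1-0.044)^100 ≈ 0.988888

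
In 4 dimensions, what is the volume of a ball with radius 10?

The n-ball volume is π^(n/2)·r^n/Γ(n/2+1). With n=4, r=10: V = 5000·π^2 ≈ 49348.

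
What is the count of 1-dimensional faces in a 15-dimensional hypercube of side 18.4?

Choose 1 of 15 axes to span the face (C(15,1) = 15 ways), then fix each of the remaining 14 coordinates at one of its two extreme values (2^14 = 16384 ways): 15·16384 = 245760.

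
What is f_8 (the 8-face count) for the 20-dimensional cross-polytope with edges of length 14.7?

Each 8-face is the convex hull of 9 vertices, one chosen as ±e_i from each of 9 distinct axes: 2^9·C(20,9) = 85995520.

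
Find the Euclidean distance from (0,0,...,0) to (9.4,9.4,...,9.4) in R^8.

The space diagonal of an n-cube of side s is s√n. Here 9.4·√8 ≈ 26.5872.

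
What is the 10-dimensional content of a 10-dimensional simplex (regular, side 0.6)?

Volume = 0.6^10 · √(11/2^10) / 10! ≈ 1.72701e-10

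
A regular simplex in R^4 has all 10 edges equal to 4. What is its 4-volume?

V = (4^4 / 4!) · √((4+1) / 2^4) ≈ 5.96285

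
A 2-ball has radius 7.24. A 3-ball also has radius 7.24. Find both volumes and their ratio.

V_2(7.24) ≈ 164.675. V_3(7.24) ≈ 1589.66. Ratio V_2/V_3 ≈ 0.1036.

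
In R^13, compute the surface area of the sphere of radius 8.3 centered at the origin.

S = n·V_n(r)/r = 13·V_13(8.3)/8.3 (volume-to-surface relation), giving 1.26538e+12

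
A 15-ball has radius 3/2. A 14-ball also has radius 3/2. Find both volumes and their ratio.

V_15(1.5) ≈ 167.032. V_14(1.5) ≈ 174.943. Ratio V_15/V_14 ≈ 0.9548.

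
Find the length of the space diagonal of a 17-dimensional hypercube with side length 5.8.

d = √(5.8² + 5.8² + ... + 5.8²) [17 terms] = √(17·5.8²) = 5.8√17 ≈ 23.914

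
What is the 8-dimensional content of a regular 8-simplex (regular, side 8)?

For a regular n-simplex with edge a, V = (a^n / n!)·√((n+1)/2^n). With a=8, n=8: V ≈ 78.019.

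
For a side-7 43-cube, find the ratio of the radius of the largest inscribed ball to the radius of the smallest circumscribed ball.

r_in = 7/2 (half the side); r_out = 7√43/2 (half the diagonal). Ratio = 1/√43 ≈ 0.152499.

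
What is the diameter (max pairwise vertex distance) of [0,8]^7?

d = √(8² + 8² + ... + 8²) [7 terms] = √(7·8²) = 8√7 ≈ 21.166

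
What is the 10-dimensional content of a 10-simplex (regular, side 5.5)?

V_10 = √(11) · 5.5^10 / (10! · 2^(10/2)) ≈ 0.723453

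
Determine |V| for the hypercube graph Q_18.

Number of vertices = 2^18 = 262144.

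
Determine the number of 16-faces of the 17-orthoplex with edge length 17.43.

Each 16-face is the convex hull of 17 vertices, one chosen as ±e_i from each of 17 distinct axes: 2^17·C(17,17) = 131072.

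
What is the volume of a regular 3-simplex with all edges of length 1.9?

Volume = (√2/12) · 1.9³ = 0.808341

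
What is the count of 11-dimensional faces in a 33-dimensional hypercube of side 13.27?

f_11(33-cube) = (33 choose 11) · 2^22 = 811751838842880.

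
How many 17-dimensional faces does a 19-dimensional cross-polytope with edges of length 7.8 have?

An n-cross-polytope has 2^(k+1)·C(n,k+1) k-faces. Here 2^18·C(19,18) = 262144·19 = 4980736.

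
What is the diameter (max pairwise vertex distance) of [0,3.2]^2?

Diagonal = √2 · 3.2 ≈ 4.52548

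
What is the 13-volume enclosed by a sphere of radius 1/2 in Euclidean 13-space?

V_13(1/2) = π^(13/2) · (1/2)^13 / Γ(13/2 + 1) = π^6/8648640 ≈ 0.000111161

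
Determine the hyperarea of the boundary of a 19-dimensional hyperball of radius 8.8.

S = n·V_n(r)/r = 19·V_19(8.8)/8.8 (volume-to-surface relation), giving 8.87215e+16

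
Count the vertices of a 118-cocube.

An n-cross-polytope has 2n vertices; here n = 118, giving 236.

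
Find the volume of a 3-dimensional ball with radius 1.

Volume = π^{3/2}·(1)^3/Γ(5/2) = 4·π/3 ≈ 4.18879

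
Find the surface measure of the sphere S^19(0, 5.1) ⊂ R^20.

S_20(5.1) = 2·π^(20/2)·(5.1)^19 / Γ(20/2) ≈ 1.43416e+13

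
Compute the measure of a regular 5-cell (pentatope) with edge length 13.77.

For a regular n-simplex with edge a, V = (a^n / n!)·√((n+1)/2^n). With a=13.77, n=4: V ≈ 837.432.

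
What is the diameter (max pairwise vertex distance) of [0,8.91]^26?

The space diagonal of an n-cube of side s is s√n. Here 8.91·√26 ≈ 45.4323.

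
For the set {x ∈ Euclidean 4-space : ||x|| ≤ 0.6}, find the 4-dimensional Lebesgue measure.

V_4(0.6) = π^(4/2) · (0.6)^4 / Γ(4/2 + 1) ≈ 0.63955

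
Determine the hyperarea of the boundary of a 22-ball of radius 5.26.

S_22(5.26) = 2·π^(22/2)·(5.26)^21 / Γ(22/2) ≈ 2.2419e+14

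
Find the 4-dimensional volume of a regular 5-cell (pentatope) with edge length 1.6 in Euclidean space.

V_4 = √(5) · 1.6^4 / (4! · 2^(4/2)) ≈ 0.152649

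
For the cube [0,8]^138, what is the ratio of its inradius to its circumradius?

r_in = 8/2 (half the side); r_out = 8√138/2 (half the diagonal). Ratio = 1/√138 ≈ 0.0851257.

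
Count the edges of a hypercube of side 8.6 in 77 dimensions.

An n-cube has n·2^(n-1) edges. With n = 77: 77·75557863725914323419136 = 5817955506895402903273472.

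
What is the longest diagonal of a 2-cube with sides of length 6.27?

The space diagonal of an n-cube of side s is s√n. Here 6.27·√2 ≈ 8.86712.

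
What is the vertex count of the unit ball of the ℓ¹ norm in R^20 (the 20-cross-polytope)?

The vertices are ±e_1, ..., ±e_20, so there are 2·20 = 40.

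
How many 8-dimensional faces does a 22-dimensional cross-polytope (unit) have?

f_8(22-orthoplex) = 2^9 · (22 choose 9) = 254679040.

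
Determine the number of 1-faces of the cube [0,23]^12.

Number of 1-faces = C(12,1) · 2^(12-1) = 12 · 2048 = 24576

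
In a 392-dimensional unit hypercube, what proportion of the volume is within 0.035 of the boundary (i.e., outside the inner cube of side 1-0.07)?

The inner cube has side 1-2·0.035 = 0.93 and volume (0.93)^392 ≈ 4.419e-13, so the shell holds 1 - 4.419e-13 of the volume.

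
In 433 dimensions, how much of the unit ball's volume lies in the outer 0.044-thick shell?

V(inner)/V(outer) = ((1-0.044)/1)^433 ≈ 3.454e-09, so the shell fraction is 0.9999999965.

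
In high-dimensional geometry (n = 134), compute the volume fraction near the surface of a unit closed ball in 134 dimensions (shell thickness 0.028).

1 - (1-0.028)^134 ≈ 0.977753 ≈ 97.78%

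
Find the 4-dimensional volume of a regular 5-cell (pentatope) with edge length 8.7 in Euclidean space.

For a regular n-simplex with edge a, V = (a^n / n!)·√((n+1)/2^n). With a=8.7, n=4: V ≈ 133.441.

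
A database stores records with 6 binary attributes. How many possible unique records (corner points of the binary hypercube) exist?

An n-cube has 2^n vertices; for n = 6 that is 2^6 = 64.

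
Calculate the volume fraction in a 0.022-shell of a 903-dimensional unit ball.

V(inner)/V(outer) = ((1-0.022)/1)^903 ≈ 1.888e-09, so the shell fraction is 0.9999999981.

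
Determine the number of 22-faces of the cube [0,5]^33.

Choose 22 of 33 axes to span the face (C(33,22) = 193536720 ways), then fix each of the remaining 11 coordinates at one of its two extreme values (2^11 = 2048 ways): 193536720·2048 = 396363202560.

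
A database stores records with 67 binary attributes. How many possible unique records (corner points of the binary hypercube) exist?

An n-cube has 2^n vertices; for n = 67 that is 2^67 = 147573952589676412928.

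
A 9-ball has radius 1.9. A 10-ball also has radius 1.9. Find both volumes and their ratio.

V_9(1.9) ≈ 1064.39. V_10(1.9) ≈ 1563.52. Ratio V_9/V_10 ≈ 0.6808.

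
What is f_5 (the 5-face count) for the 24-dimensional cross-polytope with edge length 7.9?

Each 5-face is the convex hull of 6 vertices, one chosen as ±e_i from each of 6 distinct axes: 2^6·C(24,6) = 8614144.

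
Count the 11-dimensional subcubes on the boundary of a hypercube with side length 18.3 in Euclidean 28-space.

Choose 11 of 28 axes to span the face (C(28,11) = 21474180 ways), then fix each of the remaining 17 coordinates at one of its two extreme values (2^17 = 131072 ways): 21474180·131072 = 2814663720960.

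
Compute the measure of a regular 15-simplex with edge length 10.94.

V = (10.94^15 / 15!) · √((15+1) / 2^15) ≈ 65.0272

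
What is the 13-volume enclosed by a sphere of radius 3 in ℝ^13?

Volume = π^{13/2}·(3)^13/Γ(15/2) = 7558272·π^6/5005 ≈ 1.45184e+06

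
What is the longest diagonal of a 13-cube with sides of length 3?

Diagonal = √13 · 3 ≈ 10.8167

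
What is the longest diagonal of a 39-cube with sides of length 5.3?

d = √(5.3² + 5.3² + ... + 5.3²) [39 terms] = √(39·5.3²) = 5.3√39 ≈ 33.0985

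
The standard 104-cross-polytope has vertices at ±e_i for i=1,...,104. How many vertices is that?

Number of vertices = 2n = 208.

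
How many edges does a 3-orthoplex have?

Number of 1-faces = 2^(1+1) · C(3,1+1) = 4 · 3 = 12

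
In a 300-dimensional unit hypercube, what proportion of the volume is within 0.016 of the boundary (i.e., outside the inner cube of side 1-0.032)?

1 - (1 - 2·0.016)^300 = 1 - 0.968^300 ≈ 0.999942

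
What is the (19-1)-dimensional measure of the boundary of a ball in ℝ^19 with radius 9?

S = n·V_n(r)/r = 19·V_19(9)/9 (volume-to-surface relation), giving 1897492673384285184·π^9/425425 ≈ 1.32955e+17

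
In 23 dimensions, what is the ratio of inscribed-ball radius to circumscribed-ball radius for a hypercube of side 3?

r_in / r_out = (3/2) / (3√23/2) = 1/√23 ≈ 0.208514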